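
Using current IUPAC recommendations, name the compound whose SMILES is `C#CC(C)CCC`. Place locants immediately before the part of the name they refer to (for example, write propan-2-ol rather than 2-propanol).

3-methylhex-1-yne

Counting along the main chain through the multiple bond gives 6 carbons: the parent is hexane.
A C≡C triple bond in the chain gives the infix -yne-.
The numbering direction is chosen so that numbering from this end puts the triple bond at C-1 rather than C-5.
That gives the triple bond between C-1 and C-2; a methyl group at C-3.
Putting it together: 3-methylhex-1-yne.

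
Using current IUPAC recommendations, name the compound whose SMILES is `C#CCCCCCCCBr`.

The longest chain bearing the multiple bond is 9 carbons long (nonane).
There is one C≡C triple bond, indicated by the ending -yne.
Number the chain so that numbering from this end puts the triple bond at C-1 rather than C-8.
This places the triple bond between C-1 and C-2; a bromo group at C-9.
The name is 9-bromonon-1-yne.

9-bromonon-1-yne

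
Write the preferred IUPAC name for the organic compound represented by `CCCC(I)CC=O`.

3-iodohexanal

The longest chain bearing the –CHO group is 6 carbons long (hexane).
The principal characteristic group is an aldehyde (terminal –CHO), named with the suffix -al.
Number the chain so that the aldehyde carbon is C-1 by definition.
With this numbering: an iodo group at C-3.
The name is 3-iodohexanal.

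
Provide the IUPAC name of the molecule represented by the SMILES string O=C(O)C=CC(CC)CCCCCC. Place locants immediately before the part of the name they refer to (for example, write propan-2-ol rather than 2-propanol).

Counting along the main chain through the –COOH group and the multiple bond gives 10 carbons: the parent is decane.
A carboxylic acid (terminal –COOH) is the principal characteristic group, giving the suffix -oic acid.
A C=C double bond in the chain gives the infix -ene-.
Choose the numbering such that the carboxylic acid carbon is C-1 by definition.
This places the double bond between C-2 and C-3; an ethyl group at C-4.
The name is 4-ethyldec-2-enoic acid.

4-ethyldec-2-enoic acid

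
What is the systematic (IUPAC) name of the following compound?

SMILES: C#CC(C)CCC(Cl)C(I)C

6-chloro-7-iodo-3-methyloct-1-yne

The longest chain bearing the multiple bond is 8 carbons long (octane).
There is one C≡C triple bond, indicated by the ending -yne.
Number the chain so that numbering from this end puts the triple bond at C-1 rather than C-7.
This places the triple bond between C-1 and C-2; a chloro group at C-6; an iodo group at C-7; a methyl group at C-3.
Prefixes are listed alphabetically: chloro, iodo, methyl.
Putting it together: 6-chloro-7-iodo-3-methyloct-1-yne.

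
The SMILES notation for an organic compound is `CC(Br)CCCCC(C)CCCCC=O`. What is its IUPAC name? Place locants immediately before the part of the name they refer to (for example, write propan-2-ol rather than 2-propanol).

Counting along the main chain through the –CHO group gives 12 carbons: the parent is dodecane.
The highest-priority functional group is an aldehyde (terminal –CHO), so the name ends in -al.
Choose the numbering such that the aldehyde carbon is C-1 by definition.
With this numbering: a bromo group at C-11; a methyl group at C-6.
The substituents are ordered alphabetically, ignoring any di-/tri- multipliers.
The name is 11-bromo-6-methyldodecanal.

11-bromo-6-methyldodecanal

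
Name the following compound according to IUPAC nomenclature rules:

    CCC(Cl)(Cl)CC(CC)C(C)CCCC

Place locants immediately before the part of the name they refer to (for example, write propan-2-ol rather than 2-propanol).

The parent chain contains 10 carbons (decane).
Choose the numbering such that the substituent locant set {3,3,5,6} is lower than {5,6,8,8} at the first point of difference.
This places two chloro groups at C-3; an ethyl group at C-5; a methyl group at C-6.
Substituent prefixes are cited in alphabetical order (multiplying prefixes like di-/tri- are ignored for ordering).
Putting it together: 3,3-dichloro-5-ethyl-6-methyldecane.

3,3-dichloro-5-ethyl-6-methyldecane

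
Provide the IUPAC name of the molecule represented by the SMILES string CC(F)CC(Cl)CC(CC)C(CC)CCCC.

The longest continuous carbon chain has 11 atoms, so the parent hydride is undecane.
Choose the numbering such that the substituent locant set {2,4,6,7} is lower than {5,6,8,10} at the first point of difference.
With this numbering: a chloro group at C-4; ethyl groups at C-6 and C-7; a fluoro group at C-2.
Prefixes are listed alphabetically: chloro, ethyl, fluoro.
Putting it together: 4-chloro-6,7-diethyl-2-fluoroundecane.

4-chloro-6,7-diethyl-2-fluoroundecane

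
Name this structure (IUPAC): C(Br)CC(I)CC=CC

7-bromo-5-iodohept-2-ene

Counting along the main chain through the multiple bond gives 7 carbons: the parent is heptane.
A C=C double bond in the chain gives the infix -ene-.
Number the chain so that numbering from this end puts the double bond at C-2 rather than C-5.
With this numbering: the double bond between C-2 and C-3; a bromo group at C-7; an iodo group at C-5.
Substituent prefixes are cited in alphabetical order (multiplying prefixes like di-/tri- are ignored for ordering).
The name is 7-bromo-5-iodohept-2-ene.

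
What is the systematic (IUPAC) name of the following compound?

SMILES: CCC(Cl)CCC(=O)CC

The longest chain bearing the carbonyl is 8 carbons long (octane).
The principal characteristic group is a ketone (C=O on an internal carbon), named with the suffix -one.
Number the chain so that numbering from this end puts the carbonyl group at C-3 rather than C-6.
This places the carbonyl at C-3; a chloro group at C-6.
Putting it together: 6-chlorooctan-3-one.

6-chlorooctan-3-one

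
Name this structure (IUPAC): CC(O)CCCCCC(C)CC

8-methyldecan-2-ol

The longest chain bearing the –OH group is 10 carbons long (decane).
An alcohol (–OH) is the principal characteristic group, giving the suffix -ol.
Number the chain so that numbering from this end puts the hydroxyl group at C-2 rather than C-9.
With this numbering: the hydroxyl at C-2; a methyl group at C-8.
Assembling the pieces gives 8-methyldecan-2-ol.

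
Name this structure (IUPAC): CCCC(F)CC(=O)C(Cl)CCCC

7-chloro-4-fluoroundecan-6-one

Counting along the main chain through the carbonyl gives 11 carbons: the parent is undecane.
A ketone (C=O on an internal carbon) is the principal characteristic group, giving the suffix -one.
The numbering direction is chosen so that the substituent locant set {4,7} is lower than {5,8} at the first point of difference.
With this numbering: the carbonyl at C-6; a chloro group at C-7; a fluoro group at C-4.
The substituents are ordered alphabetically, ignoring any di-/tri- multipliers.
Assembling the pieces gives 7-chloro-4-fluoroundecan-6-one.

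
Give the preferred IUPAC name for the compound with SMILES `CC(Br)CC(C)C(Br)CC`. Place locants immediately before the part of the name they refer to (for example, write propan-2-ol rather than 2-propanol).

The longest carbon chain is 7 atoms: the parent is heptane.
The numbering direction is chosen so that the substituent locant set {2,4,5} is lower than {3,4,6} at the first point of difference.
That gives bromo groups at C-2 and C-5; a methyl group at C-4.
The substituents are ordered alphabetically, ignoring any di-/tri- multipliers.
Putting it together: 2,5-dibromo-4-methylheptane.

2,5-dibromo-4-methylheptane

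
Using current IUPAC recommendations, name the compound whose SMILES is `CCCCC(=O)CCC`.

The longest chain bearing the carbonyl is 8 carbons long (octane).
The highest-priority functional group is a ketone (C=O on an internal carbon), so the name ends in -one.
Number the chain so that numbering from this end puts the carbonyl group at C-4 rather than C-5.
That gives the carbonyl at C-4.
Putting it together: octan-4-one.

octan-4-one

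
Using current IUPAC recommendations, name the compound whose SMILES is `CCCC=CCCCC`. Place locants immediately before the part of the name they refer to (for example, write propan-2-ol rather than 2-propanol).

non-4-ene

Counting along the main chain through the multiple bond gives 9 carbons: the parent is nonane.
A C=C double bond in the chain gives the infix -ene-.
The numbering direction is chosen so that numbering from this end puts the double bond at C-4 rather than C-5.
That gives the double bond between C-4 and C-5.
Assembling the pieces gives non-4-ene.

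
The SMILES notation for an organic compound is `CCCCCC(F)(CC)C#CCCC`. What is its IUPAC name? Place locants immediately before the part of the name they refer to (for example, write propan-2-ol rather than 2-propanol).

The longest carbon chain that includes the multiple bond has 11 carbons, so the parent hydride is undecane.
The chain contains a C≡C triple bond, so the unsaturation ending is -yne.
The numbering direction is chosen so that numbering from this end puts the triple bond at C-4 rather than C-7.
With this numbering: the triple bond between C-4 and C-5; an ethyl group at C-6; a fluoro group at C-6.
Substituent prefixes are cited in alphabetical order (multiplying prefixes like di-/tri- are ignored for ordering).
The name is 6-ethyl-6-fluoroundec-4-yne.

6-ethyl-6-fluoroundec-4-yne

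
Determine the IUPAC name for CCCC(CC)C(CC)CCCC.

4,5-diethylnonane

The longest continuous carbon chain has 9 atoms, so the parent hydride is nonane.
Choose the numbering such that the substituent locant set {4,5} is lower than {5,6} at the first point of difference.
With this numbering: ethyl groups at C-4 and C-5.
The name is 4,5-diethylnonane.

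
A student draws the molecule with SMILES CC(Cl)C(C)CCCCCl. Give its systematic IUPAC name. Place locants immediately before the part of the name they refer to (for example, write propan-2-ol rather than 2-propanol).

1,6-dichloro-5-methylheptane

The longest continuous carbon chain has 7 atoms, so the parent hydride is heptane.
The numbering direction is chosen so that the substituent locant set {1,5,6} is lower than {2,3,7} at the first point of difference.
That gives chloro groups at C-1 and C-6; a methyl group at C-5.
Prefixes are listed alphabetically: chloro, methyl.
Putting it together: 1,6-dichloro-5-methylheptane.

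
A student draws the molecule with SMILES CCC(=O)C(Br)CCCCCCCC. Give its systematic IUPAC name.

4-bromododecan-3-one

The longest chain bearing the carbonyl is 12 carbons long (dodecane).
The highest-priority functional group is a ketone (C=O on an internal carbon), so the name ends in -one.
Number the chain so that numbering from this end puts the carbonyl group at C-3 rather than C-10.
With this numbering: the carbonyl at C-3; a bromo group at C-4.
Putting it together: 4-bromododecan-3-one.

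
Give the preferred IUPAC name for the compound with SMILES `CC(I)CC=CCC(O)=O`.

6-iodohept-3-enoic acid

Counting along the main chain through the –COOH group and the multiple bond gives 7 carbons: the parent is heptane.
A carboxylic acid (terminal –COOH) is the principal characteristic group, giving the suffix -oic acid.
There is one C=C double bond, indicated by the ending -ene.
The numbering direction is chosen so that the carboxylic acid carbon is C-1 by definition.
That gives the double bond between C-3 and C-4; an iodo group at C-6.
The name is 6-iodohept-3-enoic acid.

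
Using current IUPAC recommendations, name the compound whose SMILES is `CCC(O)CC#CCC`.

oct-5-yn-3-ol

The longest chain bearing the –OH group and the multiple bond is 8 carbons long (octane).
The principal characteristic group is an alcohol (–OH), named with the suffix -ol.
The chain contains a C≡C triple bond, so the unsaturation ending is -yne.
Number the chain so that numbering from this end puts the hydroxyl group at C-3 rather than C-6.
With this numbering: the hydroxyl at C-3; the triple bond between C-5 and C-6.
Putting it together: oct-5-yn-3-ol.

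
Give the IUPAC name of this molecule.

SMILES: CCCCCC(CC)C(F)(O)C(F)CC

The longest chain bearing the –OH group is 10 carbons long (decane).
The principal characteristic group is an alcohol (–OH), named with the suffix -ol.
Number the chain so that numbering from this end puts the hydroxyl group at C-4 rather than C-7.
With this numbering: the hydroxyl at C-4; an ethyl group at C-5; fluoro groups at C-3 and C-4.
The substituents are ordered alphabetically, ignoring any di-/tri- multipliers.
Assembling the pieces gives 5-ethyl-3,4-difluorodecan-4-ol.

5-ethyl-3,4-difluorodecan-4-ol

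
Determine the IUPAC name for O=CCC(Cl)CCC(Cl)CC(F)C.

The longest carbon chain that includes the –CHO group has 9 carbons, so the parent hydride is nonane.
The highest-priority functional group is an aldehyde (terminal –CHO), so the name ends in -al.
The numbering direction is chosen so that the aldehyde carbon is C-1 by definition.
With this numbering: chloro groups at C-3 and C-6; a fluoro group at C-8.
Prefixes are listed alphabetically: chloro, fluoro.
The name is 3,6-dichloro-8-fluorononanal.

3,6-dichloro-8-fluorononanal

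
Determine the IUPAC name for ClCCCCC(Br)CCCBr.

1,4-dibromo-8-chlorooctane

The parent chain contains 8 carbons (octane).
The numbering direction is chosen so that the substituent locant set {1,4,8} is lower than {1,5,8} at the first point of difference.
That gives bromo groups at C-1 and C-4; a chloro group at C-8.
The substituents are ordered alphabetically, ignoring any di-/tri- multipliers.
The name is 1,4-dibromo-8-chlorooctane.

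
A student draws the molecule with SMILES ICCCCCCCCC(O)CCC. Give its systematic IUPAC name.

Counting along the main chain through the –OH group gives 12 carbons: the parent is dodecane.
The principal characteristic group is an alcohol (–OH), named with the suffix -ol.
Choose the numbering such that numbering from this end puts the hydroxyl group at C-4 rather than C-9.
This places the hydroxyl at C-4; an iodo group at C-12.
Putting it together: 12-iodododecan-4-ol.

12-iodododecan-4-ol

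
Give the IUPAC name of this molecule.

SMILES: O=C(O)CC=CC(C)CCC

The longest carbon chain that includes the –COOH group and the multiple bond has 8 carbons, so the parent hydride is octane.
The principal characteristic group is a carboxylic acid (terminal –COOH), named with the suffix -oic acid.
The chain contains a C=C double bond, so the unsaturation ending is -ene.
Number the chain so that the carboxylic acid carbon is C-1 by definition.
That gives the double bond between C-3 and C-4; a methyl group at C-5.
The name is 5-methyloct-3-enoic acid.

5-methyloct-3-enoic acid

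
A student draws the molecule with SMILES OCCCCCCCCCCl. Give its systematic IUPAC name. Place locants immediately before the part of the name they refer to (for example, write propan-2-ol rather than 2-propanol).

The longest carbon chain that includes the –OH group has 9 carbons, so the parent hydride is nonane.
The highest-priority functional group is an alcohol (–OH), so the name ends in -ol.
Number the chain so that numbering from this end puts the hydroxyl group at C-1 rather than C-9.
With this numbering: the hydroxyl at C-1; a chloro group at C-9.
Assembling the pieces gives 9-chlorononan-1-ol.

9-chlorononan-1-ol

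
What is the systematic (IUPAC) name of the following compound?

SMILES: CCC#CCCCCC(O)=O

non-6-ynoic acid

Counting along the main chain through the –COOH group and the multiple bond gives 9 carbons: the parent is nonane.
The highest-priority functional group is a carboxylic acid (terminal –COOH), so the name ends in -oic acid.
There is one C≡C triple bond, indicated by the ending -yne.
The numbering direction is chosen so that the carboxylic acid carbon is C-1 by definition.
That gives the triple bond between C-6 and C-7.
Assembling the pieces gives non-6-ynoic acid.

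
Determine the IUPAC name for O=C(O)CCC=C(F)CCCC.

The longest chain bearing the –COOH group and the multiple bond is 9 carbons long (nonane).
The principal characteristic group is a carboxylic acid (terminal –COOH), named with the suffix -oic acid.
A C=C double bond in the chain gives the infix -ene-.
The numbering direction is chosen so that the carboxylic acid carbon is C-1 by definition.
With this numbering: the double bond between C-4 and C-5; a fluoro group at C-5.
Assembling the pieces gives 5-fluoronon-4-enoic acid.

5-fluoronon-4-enoic acid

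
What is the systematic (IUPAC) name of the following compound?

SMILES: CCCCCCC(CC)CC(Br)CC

3-bromo-5-ethylundecane

The longest carbon chain is 11 atoms: the parent is undecane.
Choose the numbering such that the substituent locant set {3,5} is lower than {7,9} at the first point of difference.
That gives a bromo group at C-3; an ethyl group at C-5.
Prefixes are listed alphabetically: bromo, ethyl.
Putting it together: 3-bromo-5-ethylundecane.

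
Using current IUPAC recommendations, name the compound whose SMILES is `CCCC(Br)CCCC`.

4-bromooctane

The parent chain contains 8 carbons (octane).
Number the chain so that the substituent locant set {4} is lower than {5} at the first point of difference.
With this numbering: a bromo group at C-4.
Putting it together: 4-bromooctane.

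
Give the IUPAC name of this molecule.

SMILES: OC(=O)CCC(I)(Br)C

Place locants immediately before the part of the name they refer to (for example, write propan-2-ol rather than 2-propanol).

4-bromo-4-iodopentanoic acid

Counting along the main chain through the –COOH group gives 5 carbons: the parent is pentane.
A carboxylic acid (terminal –COOH) is the principal characteristic group, giving the suffix -oic acid.
Choose the numbering such that the carboxylic acid carbon is C-1 by definition.
With this numbering: a bromo group at C-4; an iodo group at C-4.
The substituents are ordered alphabetically, ignoring any di-/tri- multipliers.
Assembling the pieces gives 4-bromo-4-iodopentanoic acid.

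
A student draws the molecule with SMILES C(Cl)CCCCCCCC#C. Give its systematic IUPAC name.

10-chlorodec-1-yne

Counting along the main chain through the multiple bond gives 10 carbons: the parent is decane.
A C≡C triple bond in the chain gives the infix -yne-.
Choose the numbering such that numbering from this end puts the triple bond at C-1 rather than C-9.
With this numbering: the triple bond between C-1 and C-2; a chloro group at C-10.
The name is 10-chlorodec-1-yne.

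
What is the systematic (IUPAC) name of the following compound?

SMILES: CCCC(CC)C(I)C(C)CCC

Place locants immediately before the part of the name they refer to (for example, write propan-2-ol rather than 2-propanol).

The longest carbon chain is 9 atoms: the parent is nonane.
Number the chain so that the locant sets are identical either way, so the alphabetically earlier ethyl substituent takes the lower locant (4 rather than 6).
With this numbering: an ethyl group at C-4; an iodo group at C-5; a methyl group at C-6.
The substituents are ordered alphabetically, ignoring any di-/tri- multipliers.
Putting it together: 4-ethyl-5-iodo-6-methylnonane.

4-ethyl-5-iodo-6-methylnonane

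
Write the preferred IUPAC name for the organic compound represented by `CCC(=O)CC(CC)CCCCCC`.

The longest chain bearing the carbonyl is 11 carbons long (undecane).
The principal characteristic group is a ketone (C=O on an internal carbon), named with the suffix -one.
The numbering direction is chosen so that numbering from this end puts the carbonyl group at C-3 rather than C-9.
That gives the carbonyl at C-3; an ethyl group at C-5.
The name is 5-ethylundecan-3-one.

5-ethylundecan-3-one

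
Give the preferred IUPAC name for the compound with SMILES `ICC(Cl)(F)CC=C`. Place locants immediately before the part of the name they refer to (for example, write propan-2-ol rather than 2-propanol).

Counting along the main chain through the multiple bond gives 5 carbons: the parent is pentane.
There is one C=C double bond, indicated by the ending -ene.
Choose the numbering such that numbering from this end puts the double bond at C-1 rather than C-4.
That gives the double bond between C-1 and C-2; a chloro group at C-4; a fluoro group at C-4; an iodo group at C-5.
Substituent prefixes are cited in alphabetical order (multiplying prefixes like di-/tri- are ignored for ordering).
The name is 4-chloro-4-fluoro-5-iodopent-1-ene.

4-chloro-4-fluoro-5-iodopent-1-ene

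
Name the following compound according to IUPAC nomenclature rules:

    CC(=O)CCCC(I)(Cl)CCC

Counting along the main chain through the carbonyl gives 9 carbons: the parent is nonane.
The principal characteristic group is a ketone (C=O on an internal carbon), named with the suffix -one.
Choose the numbering such that numbering from this end puts the carbonyl group at C-2 rather than C-8.
With this numbering: the carbonyl at C-2; a chloro group at C-6; an iodo group at C-6.
Prefixes are listed alphabetically: chloro, iodo.
Assembling the pieces gives 6-chloro-6-iodononan-2-one.

6-chloro-6-iodononan-2-one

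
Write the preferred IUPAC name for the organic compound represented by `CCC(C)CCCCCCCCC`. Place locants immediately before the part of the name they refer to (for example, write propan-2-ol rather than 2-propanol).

The longest continuous carbon chain has 12 atoms, so the parent hydride is dodecane.
The numbering direction is chosen so that the substituent locant set {3} is lower than {10} at the first point of difference.
This places a methyl group at C-3.
The name is 3-methyldodecane.

3-methyldodecane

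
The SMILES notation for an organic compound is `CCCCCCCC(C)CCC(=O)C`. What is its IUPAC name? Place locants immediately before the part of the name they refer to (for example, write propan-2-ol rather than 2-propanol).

The longest chain bearing the carbonyl is 12 carbons long (dodecane).
The highest-priority functional group is a ketone (C=O on an internal carbon), so the name ends in -one.
Choose the numbering such that numbering from this end puts the carbonyl group at C-2 rather than C-11.
That gives the carbonyl at C-2; a methyl group at C-5.
Assembling the pieces gives 5-methyldodecan-2-one.

5-methyldodecan-2-one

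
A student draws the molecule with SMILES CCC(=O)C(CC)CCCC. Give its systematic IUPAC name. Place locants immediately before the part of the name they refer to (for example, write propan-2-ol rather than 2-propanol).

4-ethyloctan-3-one

Counting along the main chain through the carbonyl gives 8 carbons: the parent is octane.
The highest-priority functional group is a ketone (C=O on an internal carbon), so the name ends in -one.
The numbering direction is chosen so that numbering from this end puts the carbonyl group at C-3 rather than C-6.
That gives the carbonyl at C-3; an ethyl group at C-4.
Putting it together: 4-ethyloctan-3-one.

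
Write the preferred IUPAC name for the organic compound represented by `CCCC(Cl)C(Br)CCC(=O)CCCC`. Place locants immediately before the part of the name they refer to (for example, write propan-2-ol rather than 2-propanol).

8-bromo-9-chlorododecan-5-one

The longest chain bearing the carbonyl is 12 carbons long (dodecane).
A ketone (C=O on an internal carbon) is the principal characteristic group, giving the suffix -one.
The numbering direction is chosen so that numbering from this end puts the carbonyl group at C-5 rather than C-8.
This places the carbonyl at C-5; a bromo group at C-8; a chloro group at C-9.
The substituents are ordered alphabetically, ignoring any di-/tri- multipliers.
Assembling the pieces gives 8-bromo-9-chlorododecan-5-one.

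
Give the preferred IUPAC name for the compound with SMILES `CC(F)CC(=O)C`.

4-fluoropentan-2-one

The longest carbon chain that includes the carbonyl has 5 carbons, so the parent hydride is pentane.
The principal characteristic group is a ketone (C=O on an internal carbon), named with the suffix -one.
Number the chain so that numbering from this end puts the carbonyl group at C-2 rather than C-4.
That gives the carbonyl at C-2; a fluoro group at C-4.
Assembling the pieces gives 4-fluoropentan-2-one.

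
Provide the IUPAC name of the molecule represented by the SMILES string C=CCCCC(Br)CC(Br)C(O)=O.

The longest chain bearing the –COOH group and the multiple bond is 9 carbons long (nonane).
The highest-priority functional group is a carboxylic acid (terminal –COOH), so the name ends in -oic acid.
The chain contains a C=C double bond, so the unsaturation ending is -ene.
Number the chain so that the carboxylic acid carbon is C-1 by definition.
That gives the double bond between C-8 and C-9; bromo groups at C-2 and C-4.
The name is 2,4-dibromonon-8-enoic acid.

2,4-dibromonon-8-enoic acid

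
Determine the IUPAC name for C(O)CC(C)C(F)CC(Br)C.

The longest chain bearing the –OH group is 7 carbons long (heptane).
An alcohol (–OH) is the principal characteristic group, giving the suffix -ol.
The numbering direction is chosen so that numbering from this end puts the hydroxyl group at C-1 rather than C-7.
That gives the hydroxyl at C-1; a bromo group at C-6; a fluoro group at C-4; a methyl group at C-3.
Prefixes are listed alphabetically: bromo, fluoro, methyl.
Putting it together: 6-bromo-4-fluoro-3-methylheptan-1-ol.

6-bromo-4-fluoro-3-methylheptan-1-ol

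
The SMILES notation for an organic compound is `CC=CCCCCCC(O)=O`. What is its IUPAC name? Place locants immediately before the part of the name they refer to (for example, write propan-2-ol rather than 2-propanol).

non-7-enoic acid

The longest chain bearing the –COOH group and the multiple bond is 9 carbons long (nonane).
The highest-priority functional group is a carboxylic acid (terminal –COOH), so the name ends in -oic acid.
A C=C double bond in the chain gives the infix -ene-.
Number the chain so that the carboxylic acid carbon is C-1 by definition.
This places the double bond between C-7 and C-8.
Assembling the pieces gives non-7-enoic acid.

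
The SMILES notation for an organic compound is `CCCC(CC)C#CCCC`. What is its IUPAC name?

The longest carbon chain that includes the multiple bond has 9 carbons, so the parent hydride is nonane.
There is one C≡C triple bond, indicated by the ending -yne.
The numbering direction is chosen so that numbering from this end puts the triple bond at C-4 rather than C-5.
That gives the triple bond between C-4 and C-5; an ethyl group at C-6.
Assembling the pieces gives 6-ethylnon-4-yne.

6-ethylnon-4-yne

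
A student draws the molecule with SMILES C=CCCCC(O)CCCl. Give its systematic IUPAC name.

1-chlorooct-7-en-3-ol

Counting along the main chain through the –OH group and the multiple bond gives 8 carbons: the parent is octane.
The principal characteristic group is an alcohol (–OH), named with the suffix -ol.
There is one C=C double bond, indicated by the ending -ene.
Number the chain so that numbering from this end puts the hydroxyl group at C-3 rather than C-6.
With this numbering: the hydroxyl at C-3; the double bond between C-7 and C-8; a chloro group at C-1.
Putting it together: 1-chlorooct-7-en-3-ol.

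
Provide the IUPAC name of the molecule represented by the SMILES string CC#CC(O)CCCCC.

The longest carbon chain that includes the –OH group and the multiple bond has 9 carbons, so the parent hydride is nonane.
The highest-priority functional group is an alcohol (–OH), so the name ends in -ol.
There is one C≡C triple bond, indicated by the ending -yne.
The numbering direction is chosen so that numbering from this end puts the hydroxyl group at C-4 rather than C-6.
That gives the hydroxyl at C-4; the triple bond between C-2 and C-3.
Putting it together: non-2-yn-4-ol.

non-2-yn-4-ol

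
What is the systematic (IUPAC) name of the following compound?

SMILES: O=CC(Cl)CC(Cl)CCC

2,4-dichloroheptanal

The longest carbon chain that includes the –CHO group has 7 carbons, so the parent hydride is heptane.
An aldehyde (terminal –CHO) is the principal characteristic group, giving the suffix -al.
The numbering direction is chosen so that the aldehyde carbon is C-1 by definition.
This places chloro groups at C-2 and C-4.
The name is 2,4-dichloroheptanal.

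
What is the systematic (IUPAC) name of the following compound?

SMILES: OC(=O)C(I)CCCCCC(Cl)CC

The longest chain bearing the –COOH group is 10 carbons long (decane).
A carboxylic acid (terminal –COOH) is the principal characteristic group, giving the suffix -oic acid.
Number the chain so that the carboxylic acid carbon is C-1 by definition.
This places a chloro group at C-8; an iodo group at C-2.
Prefixes are listed alphabetically: chloro, iodo.
The name is 8-chloro-2-iododecanoic acid.

8-chloro-2-iododecanoic acid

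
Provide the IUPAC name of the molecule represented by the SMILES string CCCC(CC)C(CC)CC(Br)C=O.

2-bromo-4,5-diethyloctanal

The longest carbon chain that includes the –CHO group has 8 carbons, so the parent hydride is octane.
An aldehyde (terminal –CHO) is the principal characteristic group, giving the suffix -al.
The numbering direction is chosen so that the aldehyde carbon is C-1 by definition.
This places a bromo group at C-2; ethyl groups at C-4 and C-5.
Substituent prefixes are cited in alphabetical order (multiplying prefixes like di-/tri- are ignored for ordering).
The name is 2-bromo-4,5-diethyloctanal.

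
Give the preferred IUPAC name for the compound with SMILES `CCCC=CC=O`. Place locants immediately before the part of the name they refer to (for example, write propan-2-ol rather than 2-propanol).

The longest chain bearing the –CHO group and the multiple bond is 6 carbons long (hexane).
The highest-priority functional group is an aldehyde (terminal –CHO), so the name ends in -al.
There is one C=C double bond, indicated by the ending -ene.
Number the chain so that the aldehyde carbon is C-1 by definition.
That gives the double bond between C-2 and C-3.
Assembling the pieces gives hex-2-enal.

hex-2-enal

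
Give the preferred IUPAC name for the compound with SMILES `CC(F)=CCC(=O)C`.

The longest chain bearing the carbonyl and the multiple bond is 6 carbons long (hexane).
The principal characteristic group is a ketone (C=O on an internal carbon), named with the suffix -one.
There is one C=C double bond, indicated by the ending -ene.
The numbering direction is chosen so that numbering from this end puts the carbonyl group at C-2 rather than C-5.
This places the carbonyl at C-2; the double bond between C-4 and C-5; a fluoro group at C-5.
Assembling the pieces gives 5-fluorohex-4-en-2-one.

5-fluorohex-4-en-2-one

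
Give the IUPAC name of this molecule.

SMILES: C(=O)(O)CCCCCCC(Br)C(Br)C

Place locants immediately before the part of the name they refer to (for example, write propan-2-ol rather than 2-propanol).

The longest chain bearing the –COOH group is 10 carbons long (decane).
The highest-priority functional group is a carboxylic acid (terminal –COOH), so the name ends in -oic acid.
Choose the numbering such that the carboxylic acid carbon is C-1 by definition.
This places bromo groups at C-8 and C-9.
Assembling the pieces gives 8,9-dibromodecanoic acid.

8,9-dibromodecanoic acid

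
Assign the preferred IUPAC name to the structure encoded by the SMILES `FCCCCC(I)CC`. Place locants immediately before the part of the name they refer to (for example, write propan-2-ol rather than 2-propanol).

1-fluoro-5-iodoheptane

The longest continuous carbon chain has 7 atoms, so the parent hydride is heptane.
The numbering direction is chosen so that the substituent locant set {1,5} is lower than {3,7} at the first point of difference.
This places a fluoro group at C-1; an iodo group at C-5.
The substituents are ordered alphabetically, ignoring any di-/tri- multipliers.
Putting it together: 1-fluoro-5-iodoheptane.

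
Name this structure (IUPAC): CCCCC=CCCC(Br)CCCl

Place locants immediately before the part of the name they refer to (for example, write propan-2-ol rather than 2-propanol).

Counting along the main chain through the multiple bond gives 11 carbons: the parent is undecane.
A C=C double bond in the chain gives the infix -ene-.
Number the chain so that numbering from this end puts the double bond at C-5 rather than C-6.
That gives the double bond between C-5 and C-6; a bromo group at C-9; a chloro group at C-11.
Substituent prefixes are cited in alphabetical order (multiplying prefixes like di-/tri- are ignored for ordering).
The name is 9-bromo-11-chloroundec-5-ene.

9-bromo-11-chloroundec-5-ene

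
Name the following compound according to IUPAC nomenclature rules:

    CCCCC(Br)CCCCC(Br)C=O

The longest carbon chain that includes the –CHO group has 11 carbons, so the parent hydride is undecane.
An aldehyde (terminal –CHO) is the principal characteristic group, giving the suffix -al.
Number the chain so that the aldehyde carbon is C-1 by definition.
That gives bromo groups at C-2 and C-7.
The name is 2,7-dibromoundecanal.

2,7-dibromoundecanal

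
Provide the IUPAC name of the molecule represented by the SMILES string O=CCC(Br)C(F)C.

3-bromo-4-fluoropentanal

The longest carbon chain that includes the –CHO group has 5 carbons, so the parent hydride is pentane.
The principal characteristic group is an aldehyde (terminal –CHO), named with the suffix -al.
Number the chain so that the aldehyde carbon is C-1 by definition.
This places a bromo group at C-3; a fluoro group at C-4.
The substituents are ordered alphabetically, ignoring any di-/tri- multipliers.
Assembling the pieces gives 3-bromo-4-fluoropentanal.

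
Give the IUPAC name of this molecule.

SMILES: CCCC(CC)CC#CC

5-ethyloct-2-yne

Counting along the main chain through the multiple bond gives 8 carbons: the parent is octane.
There is one C≡C triple bond, indicated by the ending -yne.
The numbering direction is chosen so that numbering from this end puts the triple bond at C-2 rather than C-6.
This places the triple bond between C-2 and C-3; an ethyl group at C-5.
Putting it together: 5-ethyloct-2-yne.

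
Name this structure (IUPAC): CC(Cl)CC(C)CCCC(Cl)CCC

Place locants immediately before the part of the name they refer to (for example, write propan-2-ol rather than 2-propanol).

The parent chain contains 11 carbons (undecane).
Choose the numbering such that the substituent locant set {2,4,8} is lower than {4,8,10} at the first point of difference.
With this numbering: chloro groups at C-2 and C-8; a methyl group at C-4.
Substituent prefixes are cited in alphabetical order (multiplying prefixes like di-/tri- are ignored for ordering).
Putting it together: 2,8-dichloro-4-methylundecane.

2,8-dichloro-4-methylundecane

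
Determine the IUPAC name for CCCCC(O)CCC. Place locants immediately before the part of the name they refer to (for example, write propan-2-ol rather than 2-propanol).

octan-4-ol

Counting along the main chain through the –OH group gives 8 carbons: the parent is octane.
An alcohol (–OH) is the principal characteristic group, giving the suffix -ol.
Number the chain so that numbering from this end puts the hydroxyl group at C-4 rather than C-5.
That gives the hydroxyl at C-4.
Putting it together: octan-4-ol.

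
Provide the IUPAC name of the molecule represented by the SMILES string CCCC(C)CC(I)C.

2-iodo-4-methylheptane

The longest continuous carbon chain has 7 atoms, so the parent hydride is heptane.
The numbering direction is chosen so that the substituent locant set {2,4} is lower than {4,6} at the first point of difference.
With this numbering: an iodo group at C-2; a methyl group at C-4.
The substituents are ordered alphabetically, ignoring any di-/tri- multipliers.
The name is 2-iodo-4-methylheptane.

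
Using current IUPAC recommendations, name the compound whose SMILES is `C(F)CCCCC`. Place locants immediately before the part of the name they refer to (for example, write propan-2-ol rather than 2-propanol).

1-fluorohexane

The longest continuous carbon chain has 6 atoms, so the parent hydride is hexane.
The numbering direction is chosen so that the substituent locant set {1} is lower than {6} at the first point of difference.
With this numbering: a fluoro group at C-1.
The name is 1-fluorohexane.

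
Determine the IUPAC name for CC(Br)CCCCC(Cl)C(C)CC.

2-bromo-7-chloro-8-methyldecane

The parent chain contains 10 carbons (decane).
Number the chain so that the substituent locant set {2,7,8} is lower than {3,4,9} at the first point of difference.
That gives a bromo group at C-2; a chloro group at C-7; a methyl group at C-8.
Prefixes are listed alphabetically: bromo, chloro, methyl.
Putting it together: 2-bromo-7-chloro-8-methyldecane.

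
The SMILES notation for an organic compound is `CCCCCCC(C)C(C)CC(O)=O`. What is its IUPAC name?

3,4-dimethyldecanoic acid

Counting along the main chain through the –COOH group gives 10 carbons: the parent is decane.
The highest-priority functional group is a carboxylic acid (terminal –COOH), so the name ends in -oic acid.
The numbering direction is chosen so that the carboxylic acid carbon is C-1 by definition.
With this numbering: methyl groups at C-3 and C-4.
Assembling the pieces gives 3,4-dimethyldecanoic acid.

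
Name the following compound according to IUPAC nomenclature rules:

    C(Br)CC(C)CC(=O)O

The longest chain bearing the –COOH group is 5 carbons long (pentane).
A carboxylic acid (terminal –COOH) is the principal characteristic group, giving the suffix -oic acid.
The numbering direction is chosen so that the carboxylic acid carbon is C-1 by definition.
This places a bromo group at C-5; a methyl group at C-3.
The substituents are ordered alphabetically, ignoring any di-/tri- multipliers.
Assembling the pieces gives 5-bromo-3-methylpentanoic acid.

5-bromo-3-methylpentanoic acid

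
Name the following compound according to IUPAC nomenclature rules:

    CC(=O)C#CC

pent-3-yn-2-one

The longest chain bearing the carbonyl and the multiple bond is 5 carbons long (pentane).
A ketone (C=O on an internal carbon) is the principal characteristic group, giving the suffix -one.
A C≡C triple bond in the chain gives the infix -yne-.
The numbering direction is chosen so that numbering from this end puts the carbonyl group at C-2 rather than C-4.
That gives the carbonyl at C-2; the triple bond between C-3 and C-4.
Assembling the pieces gives pent-3-yn-2-one.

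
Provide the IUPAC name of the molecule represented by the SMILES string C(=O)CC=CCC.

The longest chain bearing the –CHO group and the multiple bond is 6 carbons long (hexane).
An aldehyde (terminal –CHO) is the principal characteristic group, giving the suffix -al.
The chain contains a C=C double bond, so the unsaturation ending is -ene.
The numbering direction is chosen so that the aldehyde carbon is C-1 by definition.
With this numbering: the double bond between C-3 and C-4.
The name is hex-3-enal.

hex-3-enal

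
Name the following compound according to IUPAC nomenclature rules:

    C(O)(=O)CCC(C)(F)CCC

The longest carbon chain that includes the –COOH group has 7 carbons, so the parent hydride is heptane.
The highest-priority functional group is a carboxylic acid (terminal –COOH), so the name ends in -oic acid.
Number the chain so that the carboxylic acid carbon is C-1 by definition.
This places a fluoro group at C-4; a methyl group at C-4.
The substituents are ordered alphabetically, ignoring any di-/tri- multipliers.
Putting it together: 4-fluoro-4-methylheptanoic acid.

4-fluoro-4-methylheptanoic acid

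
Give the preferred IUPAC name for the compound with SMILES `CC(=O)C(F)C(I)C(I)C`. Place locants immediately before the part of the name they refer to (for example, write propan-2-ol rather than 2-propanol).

Counting along the main chain through the carbonyl gives 6 carbons: the parent is hexane.
The highest-priority functional group is a ketone (C=O on an internal carbon), so the name ends in -one.
Choose the numbering such that numbering from this end puts the carbonyl group at C-2 rather than C-5.
This places the carbonyl at C-2; a fluoro group at C-3; iodo groups at C-4 and C-5.
Prefixes are listed alphabetically: fluoro, iodo.
Putting it together: 3-fluoro-4,5-diiodohexan-2-one.

3-fluoro-4,5-diiodohexan-2-one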